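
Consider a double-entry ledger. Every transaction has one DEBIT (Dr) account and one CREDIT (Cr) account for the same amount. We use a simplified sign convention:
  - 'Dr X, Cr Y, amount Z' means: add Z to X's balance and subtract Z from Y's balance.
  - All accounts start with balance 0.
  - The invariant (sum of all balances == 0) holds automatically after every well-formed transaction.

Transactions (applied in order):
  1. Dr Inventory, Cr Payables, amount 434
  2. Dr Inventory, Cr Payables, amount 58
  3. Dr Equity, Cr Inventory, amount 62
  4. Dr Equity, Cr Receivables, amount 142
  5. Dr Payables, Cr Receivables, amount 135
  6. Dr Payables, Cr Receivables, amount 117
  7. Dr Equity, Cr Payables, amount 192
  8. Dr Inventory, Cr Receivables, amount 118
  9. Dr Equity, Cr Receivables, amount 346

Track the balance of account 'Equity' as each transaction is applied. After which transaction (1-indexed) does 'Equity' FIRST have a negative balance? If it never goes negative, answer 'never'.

Answer: never

Derivation:
After txn 1: Equity=0
After txn 2: Equity=0
After txn 3: Equity=62
After txn 4: Equity=204
After txn 5: Equity=204
After txn 6: Equity=204
After txn 7: Equity=396
After txn 8: Equity=396
After txn 9: Equity=742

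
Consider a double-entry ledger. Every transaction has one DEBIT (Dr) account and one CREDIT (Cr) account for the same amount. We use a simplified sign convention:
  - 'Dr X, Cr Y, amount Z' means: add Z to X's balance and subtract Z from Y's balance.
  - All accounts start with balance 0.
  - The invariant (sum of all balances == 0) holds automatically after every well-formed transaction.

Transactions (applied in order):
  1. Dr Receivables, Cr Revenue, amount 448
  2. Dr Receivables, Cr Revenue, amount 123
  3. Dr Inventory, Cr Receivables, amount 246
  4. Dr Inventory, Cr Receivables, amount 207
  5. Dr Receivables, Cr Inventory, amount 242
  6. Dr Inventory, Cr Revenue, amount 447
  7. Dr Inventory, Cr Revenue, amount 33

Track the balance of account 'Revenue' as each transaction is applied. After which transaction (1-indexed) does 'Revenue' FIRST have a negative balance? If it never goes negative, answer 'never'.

After txn 1: Revenue=-448

Answer: 1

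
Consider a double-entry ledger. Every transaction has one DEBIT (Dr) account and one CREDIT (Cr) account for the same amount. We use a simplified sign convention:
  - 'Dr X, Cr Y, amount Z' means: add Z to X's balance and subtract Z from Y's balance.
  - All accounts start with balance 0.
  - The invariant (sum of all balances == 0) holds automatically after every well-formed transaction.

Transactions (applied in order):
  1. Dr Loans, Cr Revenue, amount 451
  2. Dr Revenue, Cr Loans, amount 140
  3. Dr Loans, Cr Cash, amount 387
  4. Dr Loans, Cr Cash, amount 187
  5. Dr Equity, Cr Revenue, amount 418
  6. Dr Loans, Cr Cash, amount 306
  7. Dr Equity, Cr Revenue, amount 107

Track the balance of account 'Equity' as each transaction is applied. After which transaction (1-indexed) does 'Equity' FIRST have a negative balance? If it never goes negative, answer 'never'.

After txn 1: Equity=0
After txn 2: Equity=0
After txn 3: Equity=0
After txn 4: Equity=0
After txn 5: Equity=418
After txn 6: Equity=418
After txn 7: Equity=525

Answer: never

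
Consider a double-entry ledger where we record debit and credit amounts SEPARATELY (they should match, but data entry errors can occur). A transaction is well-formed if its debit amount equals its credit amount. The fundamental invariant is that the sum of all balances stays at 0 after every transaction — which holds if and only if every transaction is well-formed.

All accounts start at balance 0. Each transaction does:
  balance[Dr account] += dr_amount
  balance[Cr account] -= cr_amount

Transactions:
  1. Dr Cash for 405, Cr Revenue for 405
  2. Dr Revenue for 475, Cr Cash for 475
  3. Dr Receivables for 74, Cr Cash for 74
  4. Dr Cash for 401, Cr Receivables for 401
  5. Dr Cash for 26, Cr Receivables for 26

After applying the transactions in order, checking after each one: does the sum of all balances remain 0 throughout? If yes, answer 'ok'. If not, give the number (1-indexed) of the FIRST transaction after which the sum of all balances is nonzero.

Answer: ok

Derivation:
After txn 1: dr=405 cr=405 sum_balances=0
After txn 2: dr=475 cr=475 sum_balances=0
After txn 3: dr=74 cr=74 sum_balances=0
After txn 4: dr=401 cr=401 sum_balances=0
After txn 5: dr=26 cr=26 sum_balances=0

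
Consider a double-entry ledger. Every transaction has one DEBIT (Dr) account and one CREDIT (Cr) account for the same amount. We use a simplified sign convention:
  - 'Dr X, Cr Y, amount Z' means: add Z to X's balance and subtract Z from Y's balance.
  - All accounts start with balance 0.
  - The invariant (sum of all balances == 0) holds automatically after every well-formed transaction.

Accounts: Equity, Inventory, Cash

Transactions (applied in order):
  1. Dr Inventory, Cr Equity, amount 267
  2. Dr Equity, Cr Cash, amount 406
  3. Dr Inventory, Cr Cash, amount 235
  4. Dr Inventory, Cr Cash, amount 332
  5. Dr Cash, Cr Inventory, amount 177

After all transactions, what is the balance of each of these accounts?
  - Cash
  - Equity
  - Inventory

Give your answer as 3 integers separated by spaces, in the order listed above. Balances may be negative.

After txn 1 (Dr Inventory, Cr Equity, amount 267): Equity=-267 Inventory=267
After txn 2 (Dr Equity, Cr Cash, amount 406): Cash=-406 Equity=139 Inventory=267
After txn 3 (Dr Inventory, Cr Cash, amount 235): Cash=-641 Equity=139 Inventory=502
After txn 4 (Dr Inventory, Cr Cash, amount 332): Cash=-973 Equity=139 Inventory=834
After txn 5 (Dr Cash, Cr Inventory, amount 177): Cash=-796 Equity=139 Inventory=657

Answer: -796 139 657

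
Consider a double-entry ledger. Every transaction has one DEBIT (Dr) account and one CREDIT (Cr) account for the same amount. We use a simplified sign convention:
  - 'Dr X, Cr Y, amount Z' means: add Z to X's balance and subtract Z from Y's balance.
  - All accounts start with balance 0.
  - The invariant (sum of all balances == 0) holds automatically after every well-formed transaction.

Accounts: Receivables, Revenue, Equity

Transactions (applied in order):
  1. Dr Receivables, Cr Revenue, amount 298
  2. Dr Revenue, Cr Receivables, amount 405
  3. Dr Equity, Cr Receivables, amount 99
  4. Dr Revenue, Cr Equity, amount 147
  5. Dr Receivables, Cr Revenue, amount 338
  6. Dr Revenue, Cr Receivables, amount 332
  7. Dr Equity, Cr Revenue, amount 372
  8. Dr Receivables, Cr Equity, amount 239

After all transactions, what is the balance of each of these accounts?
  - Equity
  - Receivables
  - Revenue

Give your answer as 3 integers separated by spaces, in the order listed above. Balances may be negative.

Answer: 85 39 -124

Derivation:
After txn 1 (Dr Receivables, Cr Revenue, amount 298): Receivables=298 Revenue=-298
After txn 2 (Dr Revenue, Cr Receivables, amount 405): Receivables=-107 Revenue=107
After txn 3 (Dr Equity, Cr Receivables, amount 99): Equity=99 Receivables=-206 Revenue=107
After txn 4 (Dr Revenue, Cr Equity, amount 147): Equity=-48 Receivables=-206 Revenue=254
After txn 5 (Dr Receivables, Cr Revenue, amount 338): Equity=-48 Receivables=132 Revenue=-84
After txn 6 (Dr Revenue, Cr Receivables, amount 332): Equity=-48 Receivables=-200 Revenue=248
After txn 7 (Dr Equity, Cr Revenue, amount 372): Equity=324 Receivables=-200 Revenue=-124
After txn 8 (Dr Receivables, Cr Equity, amount 239): Equity=85 Receivables=39 Revenue=-124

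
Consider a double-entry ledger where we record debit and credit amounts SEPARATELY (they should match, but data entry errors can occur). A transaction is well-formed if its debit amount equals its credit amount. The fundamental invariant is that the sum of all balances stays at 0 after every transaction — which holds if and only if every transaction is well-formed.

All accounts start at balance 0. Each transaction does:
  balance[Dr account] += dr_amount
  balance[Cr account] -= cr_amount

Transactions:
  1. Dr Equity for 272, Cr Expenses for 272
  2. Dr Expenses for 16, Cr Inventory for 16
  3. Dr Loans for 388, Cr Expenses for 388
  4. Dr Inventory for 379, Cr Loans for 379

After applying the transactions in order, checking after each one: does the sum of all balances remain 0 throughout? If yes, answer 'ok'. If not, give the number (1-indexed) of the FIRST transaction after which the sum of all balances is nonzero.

After txn 1: dr=272 cr=272 sum_balances=0
After txn 2: dr=16 cr=16 sum_balances=0
After txn 3: dr=388 cr=388 sum_balances=0
After txn 4: dr=379 cr=379 sum_balances=0

Answer: ok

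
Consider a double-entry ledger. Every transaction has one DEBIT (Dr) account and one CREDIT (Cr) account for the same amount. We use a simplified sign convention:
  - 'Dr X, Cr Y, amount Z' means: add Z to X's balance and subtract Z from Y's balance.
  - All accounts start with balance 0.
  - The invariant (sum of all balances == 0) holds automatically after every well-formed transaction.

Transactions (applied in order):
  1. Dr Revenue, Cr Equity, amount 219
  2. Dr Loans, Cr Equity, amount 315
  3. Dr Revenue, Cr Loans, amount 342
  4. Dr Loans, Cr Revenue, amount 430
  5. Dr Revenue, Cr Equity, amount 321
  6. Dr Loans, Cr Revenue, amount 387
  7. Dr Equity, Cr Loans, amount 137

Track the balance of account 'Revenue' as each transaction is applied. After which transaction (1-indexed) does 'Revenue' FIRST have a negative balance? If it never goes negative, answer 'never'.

Answer: never

Derivation:
After txn 1: Revenue=219
After txn 2: Revenue=219
After txn 3: Revenue=561
After txn 4: Revenue=131
After txn 5: Revenue=452
After txn 6: Revenue=65
After txn 7: Revenue=65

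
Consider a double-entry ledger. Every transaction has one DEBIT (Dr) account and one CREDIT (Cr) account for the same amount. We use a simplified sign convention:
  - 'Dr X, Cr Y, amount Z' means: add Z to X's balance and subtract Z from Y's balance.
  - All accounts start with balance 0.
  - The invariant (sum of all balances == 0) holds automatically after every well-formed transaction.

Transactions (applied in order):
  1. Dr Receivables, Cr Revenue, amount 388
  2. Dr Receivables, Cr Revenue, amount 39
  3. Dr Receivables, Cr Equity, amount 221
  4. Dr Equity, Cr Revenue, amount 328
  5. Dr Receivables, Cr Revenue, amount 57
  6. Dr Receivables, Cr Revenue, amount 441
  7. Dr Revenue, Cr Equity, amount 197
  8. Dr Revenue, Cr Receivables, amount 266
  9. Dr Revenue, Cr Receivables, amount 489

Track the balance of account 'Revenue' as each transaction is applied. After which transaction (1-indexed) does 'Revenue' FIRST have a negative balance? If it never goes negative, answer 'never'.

After txn 1: Revenue=-388

Answer: 1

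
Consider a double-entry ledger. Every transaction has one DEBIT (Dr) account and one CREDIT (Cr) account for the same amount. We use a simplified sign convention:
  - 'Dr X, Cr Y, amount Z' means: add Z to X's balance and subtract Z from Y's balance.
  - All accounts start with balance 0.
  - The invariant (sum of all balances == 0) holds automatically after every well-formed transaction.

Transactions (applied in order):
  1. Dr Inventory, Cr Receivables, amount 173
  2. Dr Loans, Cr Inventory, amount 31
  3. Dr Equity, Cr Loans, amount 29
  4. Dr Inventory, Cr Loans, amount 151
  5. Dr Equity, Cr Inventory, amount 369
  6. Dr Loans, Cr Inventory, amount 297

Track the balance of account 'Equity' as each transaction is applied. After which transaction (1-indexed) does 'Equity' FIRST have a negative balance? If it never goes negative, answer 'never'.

Answer: never

Derivation:
After txn 1: Equity=0
After txn 2: Equity=0
After txn 3: Equity=29
After txn 4: Equity=29
After txn 5: Equity=398
After txn 6: Equity=398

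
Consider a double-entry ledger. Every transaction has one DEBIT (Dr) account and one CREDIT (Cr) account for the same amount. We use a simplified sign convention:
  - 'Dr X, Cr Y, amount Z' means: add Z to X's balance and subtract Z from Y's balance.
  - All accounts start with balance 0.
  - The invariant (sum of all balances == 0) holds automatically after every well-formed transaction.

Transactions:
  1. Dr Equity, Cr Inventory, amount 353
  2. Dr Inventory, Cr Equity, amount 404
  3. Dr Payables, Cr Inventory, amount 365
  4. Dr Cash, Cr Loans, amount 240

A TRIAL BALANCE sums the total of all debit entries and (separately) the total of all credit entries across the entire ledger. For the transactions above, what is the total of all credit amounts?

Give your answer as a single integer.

Answer: 1362

Derivation:
Txn 1: credit+=353
Txn 2: credit+=404
Txn 3: credit+=365
Txn 4: credit+=240
Total credits = 1362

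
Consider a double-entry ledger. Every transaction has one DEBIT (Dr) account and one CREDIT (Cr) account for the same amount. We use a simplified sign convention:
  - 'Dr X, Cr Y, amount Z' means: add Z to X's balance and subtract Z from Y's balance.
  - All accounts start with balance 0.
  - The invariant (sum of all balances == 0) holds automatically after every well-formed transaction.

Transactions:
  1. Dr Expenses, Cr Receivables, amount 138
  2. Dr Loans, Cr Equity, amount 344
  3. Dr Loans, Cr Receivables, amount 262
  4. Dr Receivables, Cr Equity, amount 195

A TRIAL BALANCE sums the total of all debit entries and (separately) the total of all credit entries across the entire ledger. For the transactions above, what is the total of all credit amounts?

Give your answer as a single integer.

Answer: 939

Derivation:
Txn 1: credit+=138
Txn 2: credit+=344
Txn 3: credit+=262
Txn 4: credit+=195
Total credits = 939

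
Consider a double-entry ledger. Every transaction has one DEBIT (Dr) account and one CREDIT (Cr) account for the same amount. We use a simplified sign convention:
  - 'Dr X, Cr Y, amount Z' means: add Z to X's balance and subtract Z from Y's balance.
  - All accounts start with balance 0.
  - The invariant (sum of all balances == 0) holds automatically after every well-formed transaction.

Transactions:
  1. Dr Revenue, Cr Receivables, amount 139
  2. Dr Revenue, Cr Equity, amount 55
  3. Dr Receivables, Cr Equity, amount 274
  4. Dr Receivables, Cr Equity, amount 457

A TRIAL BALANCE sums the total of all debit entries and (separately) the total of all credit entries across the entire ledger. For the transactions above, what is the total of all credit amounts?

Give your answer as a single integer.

Txn 1: credit+=139
Txn 2: credit+=55
Txn 3: credit+=274
Txn 4: credit+=457
Total credits = 925

Answer: 925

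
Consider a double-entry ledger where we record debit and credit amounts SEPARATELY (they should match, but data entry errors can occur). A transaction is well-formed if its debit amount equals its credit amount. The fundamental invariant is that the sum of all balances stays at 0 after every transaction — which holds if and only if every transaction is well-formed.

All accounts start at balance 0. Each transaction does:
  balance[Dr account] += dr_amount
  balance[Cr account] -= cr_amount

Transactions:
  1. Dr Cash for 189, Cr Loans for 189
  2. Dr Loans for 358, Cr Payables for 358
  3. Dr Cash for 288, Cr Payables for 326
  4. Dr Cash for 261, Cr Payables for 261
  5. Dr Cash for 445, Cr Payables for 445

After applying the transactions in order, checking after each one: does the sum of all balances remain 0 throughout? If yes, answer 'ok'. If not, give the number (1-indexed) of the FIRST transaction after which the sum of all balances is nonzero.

After txn 1: dr=189 cr=189 sum_balances=0
After txn 2: dr=358 cr=358 sum_balances=0
After txn 3: dr=288 cr=326 sum_balances=-38
After txn 4: dr=261 cr=261 sum_balances=-38
After txn 5: dr=445 cr=445 sum_balances=-38

Answer: 3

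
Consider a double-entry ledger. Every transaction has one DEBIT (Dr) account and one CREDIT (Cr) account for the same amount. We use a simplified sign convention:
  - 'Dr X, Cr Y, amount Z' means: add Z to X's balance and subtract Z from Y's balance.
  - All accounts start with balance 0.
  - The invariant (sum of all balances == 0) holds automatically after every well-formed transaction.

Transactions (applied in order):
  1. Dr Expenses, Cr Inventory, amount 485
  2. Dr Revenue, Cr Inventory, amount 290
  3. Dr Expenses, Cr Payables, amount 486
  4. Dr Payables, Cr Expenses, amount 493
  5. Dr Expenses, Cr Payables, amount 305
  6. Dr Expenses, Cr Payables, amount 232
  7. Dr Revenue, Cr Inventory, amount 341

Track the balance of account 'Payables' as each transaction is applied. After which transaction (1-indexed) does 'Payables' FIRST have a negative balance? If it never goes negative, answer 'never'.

Answer: 3

Derivation:
After txn 1: Payables=0
After txn 2: Payables=0
After txn 3: Payables=-486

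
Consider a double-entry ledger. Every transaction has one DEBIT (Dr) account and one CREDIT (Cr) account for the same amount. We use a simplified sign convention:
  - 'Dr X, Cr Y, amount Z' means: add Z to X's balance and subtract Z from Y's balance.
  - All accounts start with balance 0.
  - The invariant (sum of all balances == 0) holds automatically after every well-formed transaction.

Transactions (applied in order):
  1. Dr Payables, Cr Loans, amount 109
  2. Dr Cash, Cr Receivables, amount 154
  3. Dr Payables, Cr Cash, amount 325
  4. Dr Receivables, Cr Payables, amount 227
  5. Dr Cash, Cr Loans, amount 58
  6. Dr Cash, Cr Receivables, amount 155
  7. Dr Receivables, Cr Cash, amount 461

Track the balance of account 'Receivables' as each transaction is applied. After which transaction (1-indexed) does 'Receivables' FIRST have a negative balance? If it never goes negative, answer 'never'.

Answer: 2

Derivation:
After txn 1: Receivables=0
After txn 2: Receivables=-154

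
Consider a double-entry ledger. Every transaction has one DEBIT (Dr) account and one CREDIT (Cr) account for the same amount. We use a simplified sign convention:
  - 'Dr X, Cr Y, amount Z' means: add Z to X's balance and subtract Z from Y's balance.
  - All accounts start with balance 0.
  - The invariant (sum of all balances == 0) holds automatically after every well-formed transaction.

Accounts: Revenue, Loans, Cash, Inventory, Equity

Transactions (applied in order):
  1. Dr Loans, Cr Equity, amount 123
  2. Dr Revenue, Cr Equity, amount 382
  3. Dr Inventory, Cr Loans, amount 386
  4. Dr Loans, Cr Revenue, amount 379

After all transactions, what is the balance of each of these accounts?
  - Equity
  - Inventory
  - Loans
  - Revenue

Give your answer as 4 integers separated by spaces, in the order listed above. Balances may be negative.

After txn 1 (Dr Loans, Cr Equity, amount 123): Equity=-123 Loans=123
After txn 2 (Dr Revenue, Cr Equity, amount 382): Equity=-505 Loans=123 Revenue=382
After txn 3 (Dr Inventory, Cr Loans, amount 386): Equity=-505 Inventory=386 Loans=-263 Revenue=382
After txn 4 (Dr Loans, Cr Revenue, amount 379): Equity=-505 Inventory=386 Loans=116 Revenue=3

Answer: -505 386 116 3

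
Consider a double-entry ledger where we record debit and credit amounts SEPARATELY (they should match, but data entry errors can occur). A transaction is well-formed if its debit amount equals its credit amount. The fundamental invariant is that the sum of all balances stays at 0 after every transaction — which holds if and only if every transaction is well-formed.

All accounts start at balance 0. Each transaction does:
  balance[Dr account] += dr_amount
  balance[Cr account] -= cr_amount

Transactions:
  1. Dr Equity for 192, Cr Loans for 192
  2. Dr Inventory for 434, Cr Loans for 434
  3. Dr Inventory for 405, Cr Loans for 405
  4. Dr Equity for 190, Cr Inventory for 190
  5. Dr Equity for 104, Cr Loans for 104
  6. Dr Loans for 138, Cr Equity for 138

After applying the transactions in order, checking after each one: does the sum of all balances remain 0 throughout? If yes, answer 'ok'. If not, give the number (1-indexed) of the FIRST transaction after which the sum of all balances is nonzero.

After txn 1: dr=192 cr=192 sum_balances=0
After txn 2: dr=434 cr=434 sum_balances=0
After txn 3: dr=405 cr=405 sum_balances=0
After txn 4: dr=190 cr=190 sum_balances=0
After txn 5: dr=104 cr=104 sum_balances=0
After txn 6: dr=138 cr=138 sum_balances=0

Answer: ok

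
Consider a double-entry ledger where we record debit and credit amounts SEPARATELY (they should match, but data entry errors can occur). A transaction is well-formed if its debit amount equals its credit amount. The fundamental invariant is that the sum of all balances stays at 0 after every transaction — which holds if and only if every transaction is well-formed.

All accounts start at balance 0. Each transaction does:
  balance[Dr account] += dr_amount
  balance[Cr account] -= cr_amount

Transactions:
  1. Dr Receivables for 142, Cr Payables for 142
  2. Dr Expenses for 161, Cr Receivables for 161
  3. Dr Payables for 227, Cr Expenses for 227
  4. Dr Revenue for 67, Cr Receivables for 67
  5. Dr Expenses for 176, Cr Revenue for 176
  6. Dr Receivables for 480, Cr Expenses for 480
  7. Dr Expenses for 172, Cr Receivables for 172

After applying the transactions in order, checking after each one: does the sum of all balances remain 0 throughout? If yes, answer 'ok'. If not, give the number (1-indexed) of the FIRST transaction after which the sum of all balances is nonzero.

Answer: ok

Derivation:
After txn 1: dr=142 cr=142 sum_balances=0
After txn 2: dr=161 cr=161 sum_balances=0
After txn 3: dr=227 cr=227 sum_balances=0
After txn 4: dr=67 cr=67 sum_balances=0
After txn 5: dr=176 cr=176 sum_balances=0
After txn 6: dr=480 cr=480 sum_balances=0
After txn 7: dr=172 cr=172 sum_balances=0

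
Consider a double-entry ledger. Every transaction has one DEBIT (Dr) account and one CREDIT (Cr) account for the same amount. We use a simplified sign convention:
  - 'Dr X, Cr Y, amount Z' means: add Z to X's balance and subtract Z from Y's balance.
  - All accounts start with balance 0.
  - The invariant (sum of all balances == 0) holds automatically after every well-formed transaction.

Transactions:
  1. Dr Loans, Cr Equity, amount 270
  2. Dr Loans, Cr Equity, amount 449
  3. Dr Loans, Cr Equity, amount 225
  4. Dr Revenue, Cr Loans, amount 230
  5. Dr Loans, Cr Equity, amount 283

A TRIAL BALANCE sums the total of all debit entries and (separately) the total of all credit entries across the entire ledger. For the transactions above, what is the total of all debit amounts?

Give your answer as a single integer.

Answer: 1457

Derivation:
Txn 1: debit+=270
Txn 2: debit+=449
Txn 3: debit+=225
Txn 4: debit+=230
Txn 5: debit+=283
Total debits = 1457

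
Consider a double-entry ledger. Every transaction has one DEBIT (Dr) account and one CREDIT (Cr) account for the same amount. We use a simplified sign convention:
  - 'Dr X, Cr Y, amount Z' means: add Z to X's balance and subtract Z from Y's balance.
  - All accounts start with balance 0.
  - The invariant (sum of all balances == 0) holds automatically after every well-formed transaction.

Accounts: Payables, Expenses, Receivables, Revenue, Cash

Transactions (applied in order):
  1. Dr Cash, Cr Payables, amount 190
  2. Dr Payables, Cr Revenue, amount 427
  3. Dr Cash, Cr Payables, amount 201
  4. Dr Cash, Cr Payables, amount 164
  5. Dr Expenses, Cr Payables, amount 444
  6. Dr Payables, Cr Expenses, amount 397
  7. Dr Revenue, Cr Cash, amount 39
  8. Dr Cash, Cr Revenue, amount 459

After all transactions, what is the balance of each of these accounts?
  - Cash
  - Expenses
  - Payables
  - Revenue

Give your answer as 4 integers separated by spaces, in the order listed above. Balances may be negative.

Answer: 975 47 -175 -847

Derivation:
After txn 1 (Dr Cash, Cr Payables, amount 190): Cash=190 Payables=-190
After txn 2 (Dr Payables, Cr Revenue, amount 427): Cash=190 Payables=237 Revenue=-427
After txn 3 (Dr Cash, Cr Payables, amount 201): Cash=391 Payables=36 Revenue=-427
After txn 4 (Dr Cash, Cr Payables, amount 164): Cash=555 Payables=-128 Revenue=-427
After txn 5 (Dr Expenses, Cr Payables, amount 444): Cash=555 Expenses=444 Payables=-572 Revenue=-427
After txn 6 (Dr Payables, Cr Expenses, amount 397): Cash=555 Expenses=47 Payables=-175 Revenue=-427
After txn 7 (Dr Revenue, Cr Cash, amount 39): Cash=516 Expenses=47 Payables=-175 Revenue=-388
After txn 8 (Dr Cash, Cr Revenue, amount 459): Cash=975 Expenses=47 Payables=-175 Revenue=-847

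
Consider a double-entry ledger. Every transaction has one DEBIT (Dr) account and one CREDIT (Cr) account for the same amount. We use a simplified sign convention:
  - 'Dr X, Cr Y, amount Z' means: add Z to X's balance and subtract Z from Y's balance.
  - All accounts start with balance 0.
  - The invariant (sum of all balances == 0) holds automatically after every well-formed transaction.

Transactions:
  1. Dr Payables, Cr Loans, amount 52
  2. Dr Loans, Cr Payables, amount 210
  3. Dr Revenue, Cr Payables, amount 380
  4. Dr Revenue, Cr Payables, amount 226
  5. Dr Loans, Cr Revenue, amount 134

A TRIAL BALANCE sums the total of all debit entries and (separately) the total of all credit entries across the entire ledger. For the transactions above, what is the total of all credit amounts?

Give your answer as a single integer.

Answer: 1002

Derivation:
Txn 1: credit+=52
Txn 2: credit+=210
Txn 3: credit+=380
Txn 4: credit+=226
Txn 5: credit+=134
Total credits = 1002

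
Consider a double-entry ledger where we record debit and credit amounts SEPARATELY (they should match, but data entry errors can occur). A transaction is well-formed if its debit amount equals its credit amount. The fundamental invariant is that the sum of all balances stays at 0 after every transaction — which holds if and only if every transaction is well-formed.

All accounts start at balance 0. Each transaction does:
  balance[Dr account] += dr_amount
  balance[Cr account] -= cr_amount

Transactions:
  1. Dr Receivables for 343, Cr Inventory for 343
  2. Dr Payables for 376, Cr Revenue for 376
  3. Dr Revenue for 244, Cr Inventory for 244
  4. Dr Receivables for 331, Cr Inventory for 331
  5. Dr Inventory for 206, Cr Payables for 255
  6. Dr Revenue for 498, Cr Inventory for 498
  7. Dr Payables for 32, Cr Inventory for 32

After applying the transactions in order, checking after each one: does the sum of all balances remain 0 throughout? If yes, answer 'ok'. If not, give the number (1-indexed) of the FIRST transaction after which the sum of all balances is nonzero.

Answer: 5

Derivation:
After txn 1: dr=343 cr=343 sum_balances=0
After txn 2: dr=376 cr=376 sum_balances=0
After txn 3: dr=244 cr=244 sum_balances=0
After txn 4: dr=331 cr=331 sum_balances=0
After txn 5: dr=206 cr=255 sum_balances=-49
After txn 6: dr=498 cr=498 sum_balances=-49
After txn 7: dr=32 cr=32 sum_balances=-49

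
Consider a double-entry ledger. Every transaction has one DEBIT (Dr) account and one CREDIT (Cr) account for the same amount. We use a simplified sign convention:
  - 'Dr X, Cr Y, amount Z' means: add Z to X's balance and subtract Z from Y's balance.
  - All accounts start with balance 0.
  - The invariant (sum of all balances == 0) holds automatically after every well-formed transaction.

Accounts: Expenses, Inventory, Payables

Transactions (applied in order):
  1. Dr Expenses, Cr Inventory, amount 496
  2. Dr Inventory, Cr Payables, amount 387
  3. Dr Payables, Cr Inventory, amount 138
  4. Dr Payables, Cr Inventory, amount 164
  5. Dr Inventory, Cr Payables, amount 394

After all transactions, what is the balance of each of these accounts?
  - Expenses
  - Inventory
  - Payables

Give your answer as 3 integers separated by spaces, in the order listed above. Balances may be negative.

After txn 1 (Dr Expenses, Cr Inventory, amount 496): Expenses=496 Inventory=-496
After txn 2 (Dr Inventory, Cr Payables, amount 387): Expenses=496 Inventory=-109 Payables=-387
After txn 3 (Dr Payables, Cr Inventory, amount 138): Expenses=496 Inventory=-247 Payables=-249
After txn 4 (Dr Payables, Cr Inventory, amount 164): Expenses=496 Inventory=-411 Payables=-85
After txn 5 (Dr Inventory, Cr Payables, amount 394): Expenses=496 Inventory=-17 Payables=-479

Answer: 496 -17 -479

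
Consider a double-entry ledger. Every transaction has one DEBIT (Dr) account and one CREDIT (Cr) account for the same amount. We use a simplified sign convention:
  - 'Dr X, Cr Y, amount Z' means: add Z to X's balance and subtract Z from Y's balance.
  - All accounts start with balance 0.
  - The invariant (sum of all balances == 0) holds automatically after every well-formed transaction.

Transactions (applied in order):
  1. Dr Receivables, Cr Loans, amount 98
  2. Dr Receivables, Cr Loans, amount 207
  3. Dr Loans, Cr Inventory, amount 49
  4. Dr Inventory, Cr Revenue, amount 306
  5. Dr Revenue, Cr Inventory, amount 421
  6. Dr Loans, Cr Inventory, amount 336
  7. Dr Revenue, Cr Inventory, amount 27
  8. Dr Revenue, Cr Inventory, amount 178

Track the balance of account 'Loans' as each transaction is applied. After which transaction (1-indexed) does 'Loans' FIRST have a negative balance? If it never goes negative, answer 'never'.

Answer: 1

Derivation:
After txn 1: Loans=-98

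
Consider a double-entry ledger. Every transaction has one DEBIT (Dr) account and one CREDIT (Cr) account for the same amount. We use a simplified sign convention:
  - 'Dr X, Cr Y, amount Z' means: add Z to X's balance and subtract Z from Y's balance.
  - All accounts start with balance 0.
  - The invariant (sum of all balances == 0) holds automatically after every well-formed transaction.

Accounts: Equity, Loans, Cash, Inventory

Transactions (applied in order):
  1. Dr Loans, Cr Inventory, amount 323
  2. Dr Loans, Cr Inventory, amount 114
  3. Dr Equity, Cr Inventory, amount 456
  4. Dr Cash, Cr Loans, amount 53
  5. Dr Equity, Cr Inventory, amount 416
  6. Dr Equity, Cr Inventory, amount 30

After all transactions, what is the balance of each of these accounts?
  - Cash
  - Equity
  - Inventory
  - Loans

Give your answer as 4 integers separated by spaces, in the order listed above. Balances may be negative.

After txn 1 (Dr Loans, Cr Inventory, amount 323): Inventory=-323 Loans=323
After txn 2 (Dr Loans, Cr Inventory, amount 114): Inventory=-437 Loans=437
After txn 3 (Dr Equity, Cr Inventory, amount 456): Equity=456 Inventory=-893 Loans=437
After txn 4 (Dr Cash, Cr Loans, amount 53): Cash=53 Equity=456 Inventory=-893 Loans=384
After txn 5 (Dr Equity, Cr Inventory, amount 416): Cash=53 Equity=872 Inventory=-1309 Loans=384
After txn 6 (Dr Equity, Cr Inventory, amount 30): Cash=53 Equity=902 Inventory=-1339 Loans=384

Answer: 53 902 -1339 384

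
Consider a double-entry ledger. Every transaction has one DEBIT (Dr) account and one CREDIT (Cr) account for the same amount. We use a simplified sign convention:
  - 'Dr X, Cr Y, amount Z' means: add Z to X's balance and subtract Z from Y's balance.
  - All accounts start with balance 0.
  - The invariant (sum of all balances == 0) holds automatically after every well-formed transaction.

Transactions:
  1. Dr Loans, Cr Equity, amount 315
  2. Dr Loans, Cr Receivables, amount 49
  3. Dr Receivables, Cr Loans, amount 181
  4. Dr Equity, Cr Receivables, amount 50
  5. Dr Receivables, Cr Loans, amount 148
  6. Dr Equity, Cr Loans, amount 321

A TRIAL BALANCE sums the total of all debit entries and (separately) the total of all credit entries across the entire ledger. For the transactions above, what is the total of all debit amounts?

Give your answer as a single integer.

Txn 1: debit+=315
Txn 2: debit+=49
Txn 3: debit+=181
Txn 4: debit+=50
Txn 5: debit+=148
Txn 6: debit+=321
Total debits = 1064

Answer: 1064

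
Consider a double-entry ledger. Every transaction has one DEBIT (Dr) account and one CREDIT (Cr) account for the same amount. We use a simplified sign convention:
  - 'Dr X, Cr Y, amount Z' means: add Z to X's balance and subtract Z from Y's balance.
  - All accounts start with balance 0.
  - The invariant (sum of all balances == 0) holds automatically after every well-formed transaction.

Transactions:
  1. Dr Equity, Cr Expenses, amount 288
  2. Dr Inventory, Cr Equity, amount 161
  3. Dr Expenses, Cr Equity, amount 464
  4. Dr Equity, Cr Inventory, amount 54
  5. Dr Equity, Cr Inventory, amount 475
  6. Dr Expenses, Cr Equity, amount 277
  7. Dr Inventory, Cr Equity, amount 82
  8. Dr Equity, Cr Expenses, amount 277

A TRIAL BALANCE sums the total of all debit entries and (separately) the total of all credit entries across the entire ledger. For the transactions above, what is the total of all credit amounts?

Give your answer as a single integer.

Answer: 2078

Derivation:
Txn 1: credit+=288
Txn 2: credit+=161
Txn 3: credit+=464
Txn 4: credit+=54
Txn 5: credit+=475
Txn 6: credit+=277
Txn 7: credit+=82
Txn 8: credit+=277
Total credits = 2078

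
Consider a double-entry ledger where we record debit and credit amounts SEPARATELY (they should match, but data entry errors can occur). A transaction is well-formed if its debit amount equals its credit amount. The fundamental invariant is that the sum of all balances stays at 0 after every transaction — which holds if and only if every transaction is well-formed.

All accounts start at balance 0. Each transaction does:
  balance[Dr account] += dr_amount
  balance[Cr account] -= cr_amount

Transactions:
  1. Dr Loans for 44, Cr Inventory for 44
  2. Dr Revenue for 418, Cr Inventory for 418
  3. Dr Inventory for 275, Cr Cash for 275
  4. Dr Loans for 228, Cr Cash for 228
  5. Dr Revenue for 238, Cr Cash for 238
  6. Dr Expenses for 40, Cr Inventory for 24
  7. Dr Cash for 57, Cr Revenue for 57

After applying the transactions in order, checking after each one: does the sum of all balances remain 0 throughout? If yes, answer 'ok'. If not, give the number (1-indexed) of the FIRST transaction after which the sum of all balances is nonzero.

Answer: 6

Derivation:
After txn 1: dr=44 cr=44 sum_balances=0
After txn 2: dr=418 cr=418 sum_balances=0
After txn 3: dr=275 cr=275 sum_balances=0
After txn 4: dr=228 cr=228 sum_balances=0
After txn 5: dr=238 cr=238 sum_balances=0
After txn 6: dr=40 cr=24 sum_balances=16
After txn 7: dr=57 cr=57 sum_balances=16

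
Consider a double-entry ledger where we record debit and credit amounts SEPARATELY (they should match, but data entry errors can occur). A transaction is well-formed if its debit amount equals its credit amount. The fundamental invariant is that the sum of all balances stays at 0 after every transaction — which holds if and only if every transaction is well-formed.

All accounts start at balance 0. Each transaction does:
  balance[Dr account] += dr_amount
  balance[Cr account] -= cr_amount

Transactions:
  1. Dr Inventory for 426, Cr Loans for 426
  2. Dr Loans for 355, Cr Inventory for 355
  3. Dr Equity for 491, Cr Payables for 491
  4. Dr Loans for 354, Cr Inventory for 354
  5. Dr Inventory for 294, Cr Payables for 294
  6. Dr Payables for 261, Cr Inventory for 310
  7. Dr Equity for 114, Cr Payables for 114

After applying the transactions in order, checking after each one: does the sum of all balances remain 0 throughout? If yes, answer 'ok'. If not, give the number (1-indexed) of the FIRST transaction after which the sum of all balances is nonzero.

Answer: 6

Derivation:
After txn 1: dr=426 cr=426 sum_balances=0
After txn 2: dr=355 cr=355 sum_balances=0
After txn 3: dr=491 cr=491 sum_balances=0
After txn 4: dr=354 cr=354 sum_balances=0
After txn 5: dr=294 cr=294 sum_balances=0
After txn 6: dr=261 cr=310 sum_balances=-49
After txn 7: dr=114 cr=114 sum_balances=-49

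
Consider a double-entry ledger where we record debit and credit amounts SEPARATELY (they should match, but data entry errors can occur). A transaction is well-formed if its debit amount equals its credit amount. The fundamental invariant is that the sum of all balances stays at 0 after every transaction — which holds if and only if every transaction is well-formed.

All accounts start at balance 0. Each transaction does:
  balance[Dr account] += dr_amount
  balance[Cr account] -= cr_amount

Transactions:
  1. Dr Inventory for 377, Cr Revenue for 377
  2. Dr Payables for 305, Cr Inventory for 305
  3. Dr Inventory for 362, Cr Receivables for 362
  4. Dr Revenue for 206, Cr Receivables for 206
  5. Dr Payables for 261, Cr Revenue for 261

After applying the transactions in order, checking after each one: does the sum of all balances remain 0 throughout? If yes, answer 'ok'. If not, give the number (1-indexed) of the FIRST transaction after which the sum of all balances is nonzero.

After txn 1: dr=377 cr=377 sum_balances=0
After txn 2: dr=305 cr=305 sum_balances=0
After txn 3: dr=362 cr=362 sum_balances=0
After txn 4: dr=206 cr=206 sum_balances=0
After txn 5: dr=261 cr=261 sum_balances=0

Answer: ok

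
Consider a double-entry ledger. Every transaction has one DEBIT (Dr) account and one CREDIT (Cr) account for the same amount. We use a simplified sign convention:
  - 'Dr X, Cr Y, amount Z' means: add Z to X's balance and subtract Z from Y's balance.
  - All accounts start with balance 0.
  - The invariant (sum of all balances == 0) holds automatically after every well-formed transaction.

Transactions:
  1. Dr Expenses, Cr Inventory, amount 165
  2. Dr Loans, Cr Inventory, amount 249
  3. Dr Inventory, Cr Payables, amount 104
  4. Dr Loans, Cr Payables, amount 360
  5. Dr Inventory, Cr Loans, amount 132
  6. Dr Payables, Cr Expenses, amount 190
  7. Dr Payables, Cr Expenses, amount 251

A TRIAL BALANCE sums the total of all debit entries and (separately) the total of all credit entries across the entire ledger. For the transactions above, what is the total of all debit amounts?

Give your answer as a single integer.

Answer: 1451

Derivation:
Txn 1: debit+=165
Txn 2: debit+=249
Txn 3: debit+=104
Txn 4: debit+=360
Txn 5: debit+=132
Txn 6: debit+=190
Txn 7: debit+=251
Total debits = 1451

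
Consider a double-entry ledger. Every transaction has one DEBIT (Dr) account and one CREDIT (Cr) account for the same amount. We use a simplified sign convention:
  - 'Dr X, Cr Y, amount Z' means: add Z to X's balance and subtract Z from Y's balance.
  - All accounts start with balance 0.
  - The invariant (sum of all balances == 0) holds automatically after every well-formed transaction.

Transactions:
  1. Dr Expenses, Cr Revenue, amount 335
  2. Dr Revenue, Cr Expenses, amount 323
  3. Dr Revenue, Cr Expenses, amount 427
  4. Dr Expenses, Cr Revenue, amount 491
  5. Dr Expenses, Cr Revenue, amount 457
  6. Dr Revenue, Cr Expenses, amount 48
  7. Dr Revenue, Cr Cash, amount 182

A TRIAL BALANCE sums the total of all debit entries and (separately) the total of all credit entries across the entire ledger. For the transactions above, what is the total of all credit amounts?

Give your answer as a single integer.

Txn 1: credit+=335
Txn 2: credit+=323
Txn 3: credit+=427
Txn 4: credit+=491
Txn 5: credit+=457
Txn 6: credit+=48
Txn 7: credit+=182
Total credits = 2263

Answer: 2263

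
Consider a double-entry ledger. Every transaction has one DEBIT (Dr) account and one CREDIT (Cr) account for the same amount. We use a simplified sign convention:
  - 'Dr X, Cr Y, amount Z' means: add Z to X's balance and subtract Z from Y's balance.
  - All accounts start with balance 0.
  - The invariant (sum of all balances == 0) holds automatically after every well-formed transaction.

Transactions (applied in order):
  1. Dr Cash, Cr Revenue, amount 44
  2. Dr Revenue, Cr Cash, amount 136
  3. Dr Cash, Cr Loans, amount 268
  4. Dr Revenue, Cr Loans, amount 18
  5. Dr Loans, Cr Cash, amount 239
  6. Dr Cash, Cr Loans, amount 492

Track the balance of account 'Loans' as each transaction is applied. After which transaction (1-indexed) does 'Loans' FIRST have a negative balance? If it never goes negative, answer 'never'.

After txn 1: Loans=0
After txn 2: Loans=0
After txn 3: Loans=-268

Answer: 3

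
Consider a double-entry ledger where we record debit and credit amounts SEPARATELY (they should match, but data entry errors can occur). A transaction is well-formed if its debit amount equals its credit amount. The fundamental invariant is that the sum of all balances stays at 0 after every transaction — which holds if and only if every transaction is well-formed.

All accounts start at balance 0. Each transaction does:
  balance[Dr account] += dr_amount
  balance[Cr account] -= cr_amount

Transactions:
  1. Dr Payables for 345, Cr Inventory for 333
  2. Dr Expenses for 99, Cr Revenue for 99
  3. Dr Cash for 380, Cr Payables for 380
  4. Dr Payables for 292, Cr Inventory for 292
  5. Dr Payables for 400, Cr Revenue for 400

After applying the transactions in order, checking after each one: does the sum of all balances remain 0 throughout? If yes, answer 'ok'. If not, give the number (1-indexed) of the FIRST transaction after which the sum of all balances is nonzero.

Answer: 1

Derivation:
After txn 1: dr=345 cr=333 sum_balances=12
After txn 2: dr=99 cr=99 sum_balances=12
After txn 3: dr=380 cr=380 sum_balances=12
After txn 4: dr=292 cr=292 sum_balances=12
After txn 5: dr=400 cr=400 sum_balances=12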